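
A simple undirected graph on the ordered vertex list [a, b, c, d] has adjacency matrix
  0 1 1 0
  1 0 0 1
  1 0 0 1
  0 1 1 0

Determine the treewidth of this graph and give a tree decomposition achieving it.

Treewidth 2.
Bags: B1 = {a, b, c}  B2 = {b, c, d}
Tree: B1–B2

Every bag has size at most 3, so the width is 3 − 1 = 2 and tw(G) ≤ 2. The edges b–a–c–d–b form a cycle, so G is not a tree and its treewidth is at least 2. Therefore the treewidth is 2.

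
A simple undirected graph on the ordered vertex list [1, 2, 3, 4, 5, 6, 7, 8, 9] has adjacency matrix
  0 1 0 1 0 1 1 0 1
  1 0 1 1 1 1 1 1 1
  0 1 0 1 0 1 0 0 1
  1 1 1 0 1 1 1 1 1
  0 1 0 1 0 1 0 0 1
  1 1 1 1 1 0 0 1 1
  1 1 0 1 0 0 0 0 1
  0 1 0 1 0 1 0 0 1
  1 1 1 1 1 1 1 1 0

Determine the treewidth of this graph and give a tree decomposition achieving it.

Treewidth 4.
Bags: B1 = {1, 2, 4, 6, 9}  B2 = {1, 2, 4, 7, 9}  B3 = {2, 4, 6, 8, 9}  B4 = {2, 4, 5, 6, 9}  B5 = {2, 3, 4, 6, 9}
Tree: B1–B2, B1–B3, B1–B4, B4–B5

Each bag holds 5 vertices, so the decomposition has width 4, which upper-bounds the treewidth. On the other hand G contains the 5-clique {2, 4, 6, 8, 9}. A clique must lie in a single bag of any decomposition, so no decomposition can have width below 4. Therefore the treewidth is 4.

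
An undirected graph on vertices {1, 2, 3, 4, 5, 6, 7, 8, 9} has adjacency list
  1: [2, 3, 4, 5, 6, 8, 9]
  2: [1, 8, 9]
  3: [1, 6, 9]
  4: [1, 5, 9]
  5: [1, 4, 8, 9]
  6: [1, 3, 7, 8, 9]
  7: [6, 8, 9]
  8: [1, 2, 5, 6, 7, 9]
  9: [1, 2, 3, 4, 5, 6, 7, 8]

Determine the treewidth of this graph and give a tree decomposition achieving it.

Treewidth 3.
One optimal decomposition is:
Bags: B1 = {6, 7, 8, 9}  B2 = {1, 6, 8, 9}  B3 = {1, 2, 8, 9}  B4 = {1, 3, 6, 9}  B5 = {1, 5, 8, 9}  B6 = {1, 4, 5, 9}
Tree: B1–B2, B2–B3, B2–B4, B3–B5, B5–B6

Each bag holds 4 vertices, so the decomposition has width 3, which upper-bounds the treewidth. Conversely, {1, 2, 8, 9} is a clique of size 4, and the vertices of any clique must share a bag in every tree decomposition; so some bag has ≥ 4 vertices and tw(G) ≥ 3. The upper and lower bounds meet at 3, so that is the treewidth.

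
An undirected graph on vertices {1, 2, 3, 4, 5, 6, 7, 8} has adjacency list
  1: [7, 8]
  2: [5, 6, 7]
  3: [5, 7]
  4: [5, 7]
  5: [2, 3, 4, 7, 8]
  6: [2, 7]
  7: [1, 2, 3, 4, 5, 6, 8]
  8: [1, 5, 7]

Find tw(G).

2

A width-2 tree decomposition is:
Bags: B1 = {2, 5, 7}  B2 = {2, 6, 7}  B3 = {3, 5, 7}  B4 = {5, 7, 8}  B5 = {4, 5, 7}  B6 = {1, 7, 8}
Tree: B1–B2, B1–B3, B3–B4, B3–B5, B4–B6
Each bag holds 3 vertices, so the decomposition has width 2, which upper-bounds the treewidth. On the other hand G contains the 3-clique {1, 7, 8}. A clique must lie in a single bag of any decomposition, so no decomposition can have width below 2. The upper and lower bounds meet at 2, so that is the treewidth.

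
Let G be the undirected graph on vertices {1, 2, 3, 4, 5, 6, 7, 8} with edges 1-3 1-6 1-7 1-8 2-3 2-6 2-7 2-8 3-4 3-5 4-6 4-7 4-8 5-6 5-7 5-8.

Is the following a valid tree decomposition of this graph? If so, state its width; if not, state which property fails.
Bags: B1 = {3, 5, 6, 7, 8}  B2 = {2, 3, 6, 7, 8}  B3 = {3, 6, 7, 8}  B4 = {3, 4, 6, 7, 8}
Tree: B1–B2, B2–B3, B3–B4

A tree decomposition must satisfy three properties: every vertex lies in some bag; for every edge, both endpoints lie together in some bag; and for every vertex, the bags containing it form a connected subtree. Here vertex 1 appears in no bag, so the decomposition is invalid.

No — vertex 1 appears in no bag.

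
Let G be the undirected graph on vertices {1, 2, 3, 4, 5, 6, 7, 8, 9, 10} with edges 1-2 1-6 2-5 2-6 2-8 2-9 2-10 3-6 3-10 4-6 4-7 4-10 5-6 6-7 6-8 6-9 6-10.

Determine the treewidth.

2

A width-2 tree decomposition is:
Bags: B1 = {4, 6, 10}  B2 = {4, 6, 7}  B3 = {3, 6, 10}  B4 = {2, 6, 10}  B5 = {2, 6, 8}  B6 = {2, 6, 9}  B7 = {1, 2, 6}  B8 = {2, 5, 6}
Tree: B1–B2, B1–B3, B1–B4, B4–B5, B4–B6, B4–B7, B4–B8
The largest bag has 3 vertices, giving width 2; this decomposition certifies tw(G) ≤ 2. For the lower bound, the 3 vertices {1, 2, 6} are pairwise adjacent, and any tree decomposition puts a clique entirely inside one bag — forcing width ≥ 2. Hence tw(G) = 2 exactly.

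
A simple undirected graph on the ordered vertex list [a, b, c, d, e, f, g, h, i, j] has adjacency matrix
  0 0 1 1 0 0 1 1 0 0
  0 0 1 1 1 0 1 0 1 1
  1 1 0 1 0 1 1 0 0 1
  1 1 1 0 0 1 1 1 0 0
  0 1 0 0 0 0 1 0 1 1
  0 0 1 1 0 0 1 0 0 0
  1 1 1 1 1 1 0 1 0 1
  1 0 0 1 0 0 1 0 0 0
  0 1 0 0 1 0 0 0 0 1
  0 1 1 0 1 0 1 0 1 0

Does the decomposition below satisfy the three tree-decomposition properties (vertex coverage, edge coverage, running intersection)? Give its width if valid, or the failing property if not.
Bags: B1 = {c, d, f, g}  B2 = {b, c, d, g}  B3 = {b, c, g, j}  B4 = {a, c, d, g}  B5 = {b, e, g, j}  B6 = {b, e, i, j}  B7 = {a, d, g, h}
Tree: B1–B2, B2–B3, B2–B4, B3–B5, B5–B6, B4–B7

Yes; width 3.

Checking the three conditions: (i) the bags cover all of {a, b, c, d, e, f, g, h, i, j}; (ii) for each edge, some bag contains both endpoints; (iii) the bags containing any fixed vertex form a subtree. All hold, so the decomposition is valid with width 4 − 1 = 3.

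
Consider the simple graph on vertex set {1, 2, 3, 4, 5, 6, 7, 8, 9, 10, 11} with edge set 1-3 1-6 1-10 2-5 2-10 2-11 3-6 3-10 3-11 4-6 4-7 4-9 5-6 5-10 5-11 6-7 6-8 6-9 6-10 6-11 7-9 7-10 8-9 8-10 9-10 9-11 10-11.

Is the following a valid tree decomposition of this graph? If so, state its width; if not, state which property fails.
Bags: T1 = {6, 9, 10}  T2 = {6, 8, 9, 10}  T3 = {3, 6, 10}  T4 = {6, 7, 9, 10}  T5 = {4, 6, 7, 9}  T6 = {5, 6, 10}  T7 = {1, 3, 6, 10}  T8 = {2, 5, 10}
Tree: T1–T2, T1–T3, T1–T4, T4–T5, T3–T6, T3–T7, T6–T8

A tree decomposition must satisfy three properties: every vertex lies in some bag; for every edge, both endpoints lie together in some bag; and for every vertex, the bags containing it form a connected subtree. Here vertex 11 appears in no bag, so the decomposition is invalid.

No — vertex 11 appears in no bag.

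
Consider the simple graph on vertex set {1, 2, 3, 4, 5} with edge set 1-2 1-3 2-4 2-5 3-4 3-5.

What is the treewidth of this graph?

2

A width-2 tree decomposition is:
Bags: B1 = {2, 3, 5}  B2 = {1, 2, 3}  B3 = {2, 3, 4}
Tree: B1–B2, B2–B3
The largest bag has 3 vertices, giving width 2; this decomposition certifies tw(G) ≤ 2. The edges 3–5–2–1–3 form a cycle, so G is not a tree and its treewidth is at least 2. Therefore the treewidth is 2.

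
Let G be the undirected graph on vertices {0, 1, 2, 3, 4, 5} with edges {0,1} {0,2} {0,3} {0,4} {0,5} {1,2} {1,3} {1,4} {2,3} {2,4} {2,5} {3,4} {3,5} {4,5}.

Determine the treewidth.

A width-4 tree decomposition is:
Bags: B1 = {0, 1, 2, 3, 4}  B2 = {0, 2, 3, 4, 5}
Tree: B1–B2
The largest bag has 5 vertices, giving width 4; this decomposition certifies tw(G) ≤ 4. On the other hand G contains the 5-clique {0, 1, 2, 3, 4}. A clique must lie in a single bag of any decomposition, so no decomposition can have width below 4. The upper and lower bounds meet at 4, so that is the treewidth.

4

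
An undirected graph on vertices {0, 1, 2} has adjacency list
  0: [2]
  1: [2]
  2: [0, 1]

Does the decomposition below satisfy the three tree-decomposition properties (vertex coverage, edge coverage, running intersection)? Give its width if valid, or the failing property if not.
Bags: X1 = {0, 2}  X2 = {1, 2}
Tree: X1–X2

Every vertex of G appears in some bag (union = {0, 1, 2}); every edge is covered by a bag; and for each vertex v the set of bags containing v is connected in the bag tree. The decomposition is therefore valid. The largest bag has 2 vertices, so the width is 1.

Yes; width 1.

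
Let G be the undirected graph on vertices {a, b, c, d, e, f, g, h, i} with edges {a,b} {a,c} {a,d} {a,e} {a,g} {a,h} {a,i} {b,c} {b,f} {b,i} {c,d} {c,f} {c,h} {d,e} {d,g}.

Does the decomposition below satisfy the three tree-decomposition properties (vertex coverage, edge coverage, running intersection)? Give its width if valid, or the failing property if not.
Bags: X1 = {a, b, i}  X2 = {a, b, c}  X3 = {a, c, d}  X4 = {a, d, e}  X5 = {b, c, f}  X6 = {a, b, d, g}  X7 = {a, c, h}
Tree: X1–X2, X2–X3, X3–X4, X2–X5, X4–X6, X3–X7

No — bags containing vertex b are not connected in the tree.

A tree decomposition must satisfy three properties: every vertex lies in some bag; for every edge, both endpoints lie together in some bag; and for every vertex, the bags containing it form a connected subtree. Here bags containing vertex b are not connected in the tree, so the decomposition is invalid.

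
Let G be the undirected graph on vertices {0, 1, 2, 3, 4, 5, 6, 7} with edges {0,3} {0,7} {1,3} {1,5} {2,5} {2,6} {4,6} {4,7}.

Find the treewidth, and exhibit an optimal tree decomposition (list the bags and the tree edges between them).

Each bag holds 3 vertices, so the decomposition has width 2, which upper-bounds the treewidth. The edges 7–0–3–1–5–2–6–4–7 form a cycle, so G is not a tree and its treewidth is at least 2. Combining the bounds, tw(G) = 2.

Treewidth 2.
Bags: B1 = {0, 3, 7}  B2 = {1, 3, 7}  B3 = {1, 5, 7}  B4 = {2, 5, 7}  B5 = {2, 6, 7}  B6 = {4, 6, 7}
Tree: B1–B2, B2–B3, B3–B4, B4–B5, B5–B6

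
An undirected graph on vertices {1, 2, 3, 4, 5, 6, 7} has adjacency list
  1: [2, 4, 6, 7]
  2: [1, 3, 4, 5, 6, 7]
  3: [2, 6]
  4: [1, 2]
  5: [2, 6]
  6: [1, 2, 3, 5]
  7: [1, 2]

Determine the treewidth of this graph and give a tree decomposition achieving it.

The largest bag has 3 vertices, giving width 2; this decomposition certifies tw(G) ≤ 2. On the other hand G contains the 3-clique {1, 2, 4}. A clique must lie in a single bag of any decomposition, so no decomposition can have width below 2. Combining the bounds, tw(G) = 2.

Treewidth 2.
One optimal decomposition is:
Bags: B1 = {1, 2, 6}  B2 = {1, 2, 4}  B3 = {2, 5, 6}  B4 = {1, 2, 7}  B5 = {2, 3, 6}
Tree: B1–B2, B1–B3, B1–B4, B3–B5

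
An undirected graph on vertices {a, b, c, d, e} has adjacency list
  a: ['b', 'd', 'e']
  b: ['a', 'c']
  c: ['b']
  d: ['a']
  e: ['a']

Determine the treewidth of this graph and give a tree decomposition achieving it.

The largest bag has 2 vertices, giving width 1; this decomposition certifies tw(G) ≤ 1. Since G has at least one edge (e.g. c–b), it is not an edgeless graph, so tw(G) ≥ 1. Hence tw(G) = 1 exactly.

Treewidth 1.
One optimal decomposition is:
Bags: B1 = {b, c}  B2 = {a, b}  B3 = {a, e}  B4 = {a, d}
Tree: B1–B2, B2–B3, B2–B4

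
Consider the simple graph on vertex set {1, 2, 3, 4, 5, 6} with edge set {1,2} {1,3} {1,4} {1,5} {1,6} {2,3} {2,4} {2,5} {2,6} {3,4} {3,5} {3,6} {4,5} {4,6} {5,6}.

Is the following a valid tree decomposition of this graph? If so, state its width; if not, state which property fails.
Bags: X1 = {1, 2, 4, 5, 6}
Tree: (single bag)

No — vertex 3 appears in no bag.

A tree decomposition must satisfy three properties: every vertex lies in some bag; for every edge, both endpoints lie together in some bag; and for every vertex, the bags containing it form a connected subtree. Here vertex 3 appears in no bag, so the decomposition is invalid.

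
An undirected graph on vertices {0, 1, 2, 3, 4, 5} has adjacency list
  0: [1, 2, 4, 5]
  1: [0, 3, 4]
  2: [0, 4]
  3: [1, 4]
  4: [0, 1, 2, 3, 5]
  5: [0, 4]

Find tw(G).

A width-2 tree decomposition is:
Bags: B1 = {0, 1, 4}  B2 = {0, 4, 5}  B3 = {1, 3, 4}  B4 = {0, 2, 4}
Tree: B1–B2, B1–B3, B2–B4
Every bag has size at most 3, so the width is 3 − 1 = 2 and tw(G) ≤ 2. For the lower bound, the 3 vertices {0, 1, 4} are pairwise adjacent, and any tree decomposition puts a clique entirely inside one bag — forcing width ≥ 2. The upper and lower bounds meet at 2, so that is the treewidth.

2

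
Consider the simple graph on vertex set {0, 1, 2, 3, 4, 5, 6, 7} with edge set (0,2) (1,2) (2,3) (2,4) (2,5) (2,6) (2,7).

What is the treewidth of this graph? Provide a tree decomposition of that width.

Each bag holds 2 vertices, so the decomposition has width 1, which upper-bounds the treewidth. G has an edge, so its treewidth is at least 1. Combining the bounds, tw(G) = 1.

Treewidth 1.
One such decomposition:
Bags: B1 = {2, 7}  B2 = {2, 5}  B3 = {0, 2}  B4 = {1, 2}  B5 = {2, 3}  B6 = {2, 4}  B7 = {2, 6}
Tree: B1–B2, B2–B3, B3–B4, B1–B5, B1–B6, B3–B7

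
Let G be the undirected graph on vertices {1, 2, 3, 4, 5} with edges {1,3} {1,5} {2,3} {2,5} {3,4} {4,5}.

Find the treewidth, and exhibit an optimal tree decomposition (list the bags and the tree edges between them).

Treewidth 2.
Bags: B1 = {2, 3, 5}  B2 = {1, 3, 5}  B3 = {3, 4, 5}
Tree: B1–B2, B2–B3

The largest bag has 3 vertices, giving width 2; this decomposition certifies tw(G) ≤ 2. For the lower bound, G contains the cycle 2–3–1–5–2, so G is not a forest; only forests have treewidth ≤ 1, hence tw(G) ≥ 2. Therefore the treewidth is 2.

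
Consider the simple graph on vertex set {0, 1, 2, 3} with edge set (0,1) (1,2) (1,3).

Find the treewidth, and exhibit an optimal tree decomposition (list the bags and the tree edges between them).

Treewidth 1.
One optimal decomposition is:
Bags: B1 = {1, 3}  B2 = {0, 1}  B3 = {1, 2}
Tree: B1–B2, B1–B3

Each bag holds 2 vertices, so the decomposition has width 1, which upper-bounds the treewidth. Since G has at least one edge (e.g. 3–1), it is not an edgeless graph, so tw(G) ≥ 1. The upper and lower bounds meet at 1, so that is the treewidth.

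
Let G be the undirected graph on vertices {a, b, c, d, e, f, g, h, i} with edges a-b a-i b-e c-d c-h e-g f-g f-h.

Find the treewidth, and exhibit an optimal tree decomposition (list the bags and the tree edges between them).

Treewidth 1.
One such decomposition:
Bags: B1 = {a, i}  B2 = {a, b}  B3 = {b, e}  B4 = {e, g}  B5 = {f, g}  B6 = {f, h}  B7 = {c, h}  B8 = {c, d}
Tree: B1–B2, B2–B3, B3–B4, B4–B5, B5–B6, B6–B7, B7–B8

Each bag holds 2 vertices, so the decomposition has width 1, which upper-bounds the treewidth. Any graph with an edge has treewidth ≥ 1, and G has the edge i–a. Combining the bounds, tw(G) = 1.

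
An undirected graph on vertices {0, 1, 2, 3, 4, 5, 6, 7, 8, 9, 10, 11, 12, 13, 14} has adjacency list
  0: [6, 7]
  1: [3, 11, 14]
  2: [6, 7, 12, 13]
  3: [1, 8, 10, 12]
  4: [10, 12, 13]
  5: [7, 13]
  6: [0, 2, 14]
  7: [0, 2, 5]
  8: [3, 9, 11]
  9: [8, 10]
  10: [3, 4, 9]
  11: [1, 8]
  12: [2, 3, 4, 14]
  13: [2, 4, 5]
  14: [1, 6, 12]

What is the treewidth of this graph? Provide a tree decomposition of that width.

Treewidth 3.
One optimal decomposition is:
Bags: B1 = {0, 5, 6, 7}  B2 = {2, 5, 6, 7}  B3 = {2, 5, 6, 13}  B4 = {2, 6, 13, 14}  B5 = {2, 12, 13, 14}  B6 = {4, 12, 13, 14}  B7 = {1, 4, 12, 14}  B8 = {1, 3, 4, 12}  B9 = {1, 3, 4, 10}  B10 = {1, 3, 10, 11}  B11 = {3, 8, 10, 11}  B12 = {8, 9, 10, 11}
Tree: B1–B2, B2–B3, B3–B4, B4–B5, B5–B6, B6–B7, B7–B8, B8–B9, B9–B10, B10–B11, B11–B12

Every bag has size at most 4, so the width is 4 − 1 = 3 and tw(G) ≤ 3. For the lower bound: the 4 vertex sets {0,5,7}, {6}, {2}, {4,12,13,14} are disjoint, each induces a connected subgraph, and every pair is joined by at least one edge of G. Contracting each set to a single vertex therefore yields K_{4} as a minor, and since treewidth is minor-monotone, tw(G) ≥ tw(K_{4}) = 3. Therefore the treewidth is 3.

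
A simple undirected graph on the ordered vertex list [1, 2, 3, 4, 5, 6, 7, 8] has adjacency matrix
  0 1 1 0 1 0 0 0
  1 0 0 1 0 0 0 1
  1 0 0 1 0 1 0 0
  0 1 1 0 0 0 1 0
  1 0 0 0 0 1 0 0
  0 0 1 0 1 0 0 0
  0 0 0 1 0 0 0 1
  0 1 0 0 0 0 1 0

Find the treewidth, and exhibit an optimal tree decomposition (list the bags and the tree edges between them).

Treewidth 2.
One optimal decomposition is:
Bags: B1 = {1, 5, 6}  B2 = {1, 3, 6}  B3 = {1, 2, 3}  B4 = {2, 3, 4}  B5 = {2, 4, 8}  B6 = {4, 7, 8}
Tree: B1–B2, B2–B3, B3–B4, B4–B5, B5–B6

The largest bag has 3 vertices, giving width 2; this decomposition certifies tw(G) ≤ 2. Since 5–6–3–1–5 is a cycle in G, G is not acyclic. Forests are exactly the graphs of treewidth ≤ 1, so tw(G) ≥ 2. The upper and lower bounds meet at 2, so that is the treewidth.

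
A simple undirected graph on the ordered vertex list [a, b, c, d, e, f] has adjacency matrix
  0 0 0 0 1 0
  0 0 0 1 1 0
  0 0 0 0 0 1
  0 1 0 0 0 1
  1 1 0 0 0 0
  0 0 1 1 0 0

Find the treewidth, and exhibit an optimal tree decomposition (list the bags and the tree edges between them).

Treewidth 1.
One such decomposition:
Bags: B1 = {b, d}  B2 = {d, f}  B3 = {c, f}  B4 = {b, e}  B5 = {a, e}
Tree: B1–B2, B2–B3, B1–B4, B4–B5

Every bag has size at most 2, so the width is 2 − 1 = 1 and tw(G) ≤ 1. G has an edge, so its treewidth is at least 1. Therefore the treewidth is 1.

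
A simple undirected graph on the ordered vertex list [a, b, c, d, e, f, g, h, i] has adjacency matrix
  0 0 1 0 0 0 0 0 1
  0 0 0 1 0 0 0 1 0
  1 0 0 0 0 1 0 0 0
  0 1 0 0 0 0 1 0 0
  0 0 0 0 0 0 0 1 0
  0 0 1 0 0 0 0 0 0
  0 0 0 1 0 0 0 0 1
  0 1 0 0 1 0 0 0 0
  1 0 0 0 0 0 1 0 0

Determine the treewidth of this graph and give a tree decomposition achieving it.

Treewidth 1.
Bags: B1 = {e, h}  B2 = {b, h}  B3 = {b, d}  B4 = {d, g}  B5 = {g, i}  B6 = {a, i}  B7 = {a, c}  B8 = {c, f}
Tree: B1–B2, B2–B3, B3–B4, B4–B5, B5–B6, B6–B7, B7–B8

The largest bag has 2 vertices, giving width 1; this decomposition certifies tw(G) ≤ 1. G has an edge, so its treewidth is at least 1. Hence tw(G) = 1 exactly.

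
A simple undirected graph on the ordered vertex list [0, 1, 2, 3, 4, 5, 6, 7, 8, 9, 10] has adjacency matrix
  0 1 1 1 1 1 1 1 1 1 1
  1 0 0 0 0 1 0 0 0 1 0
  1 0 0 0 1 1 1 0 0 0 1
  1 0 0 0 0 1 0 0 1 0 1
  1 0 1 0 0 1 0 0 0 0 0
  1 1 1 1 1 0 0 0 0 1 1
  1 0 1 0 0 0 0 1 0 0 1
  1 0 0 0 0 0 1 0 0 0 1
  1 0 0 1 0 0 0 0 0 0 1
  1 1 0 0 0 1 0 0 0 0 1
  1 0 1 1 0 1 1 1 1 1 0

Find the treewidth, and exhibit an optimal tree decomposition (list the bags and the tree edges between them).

Treewidth 3.
Bags: B1 = {0, 5, 9, 10}  B2 = {0, 3, 5, 10}  B3 = {0, 2, 5, 10}  B4 = {0, 2, 4, 5}  B5 = {0, 3, 8, 10}  B6 = {0, 2, 6, 10}  B7 = {0, 6, 7, 10}  B8 = {0, 1, 5, 9}
Tree: B1–B2, B2–B3, B3–B4, B2–B5, B3–B6, B6–B7, B1–B8

Each bag holds 4 vertices, so the decomposition has width 3, which upper-bounds the treewidth. For the lower bound, the 4 vertices {0, 1, 5, 9} are pairwise adjacent, and any tree decomposition puts a clique entirely inside one bag — forcing width ≥ 3. The upper and lower bounds meet at 3, so that is the treewidth.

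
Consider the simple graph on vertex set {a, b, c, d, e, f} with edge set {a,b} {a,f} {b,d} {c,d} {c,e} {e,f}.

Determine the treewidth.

A width-2 tree decomposition is:
Bags: B1 = {c, e, f}  B2 = {a, c, f}  B3 = {a, b, c}  B4 = {b, c, d}
Tree: B1–B2, B2–B3, B3–B4
Every bag has size at most 3, so the width is 3 − 1 = 2 and tw(G) ≤ 2. The edges c–e–f–a–b–d–c form a cycle, so G is not a tree and its treewidth is at least 2. Hence tw(G) = 2 exactly.

2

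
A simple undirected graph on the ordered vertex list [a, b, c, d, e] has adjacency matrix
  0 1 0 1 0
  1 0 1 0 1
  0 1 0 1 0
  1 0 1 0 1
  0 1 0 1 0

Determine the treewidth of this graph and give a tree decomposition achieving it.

Each bag holds 3 vertices, so the decomposition has width 2, which upper-bounds the treewidth. The edges d–e–b–c–d form a cycle, so G is not a tree and its treewidth is at least 2. Combining the bounds, tw(G) = 2.

Treewidth 2.
One such decomposition:
Bags: B1 = {b, d, e}  B2 = {b, c, d}  B3 = {a, b, d}
Tree: B1–B2, B2–B3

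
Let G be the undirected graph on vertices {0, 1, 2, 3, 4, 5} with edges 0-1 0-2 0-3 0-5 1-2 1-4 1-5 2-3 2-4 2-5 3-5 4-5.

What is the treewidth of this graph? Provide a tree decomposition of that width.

Every bag has size at most 4, so the width is 4 − 1 = 3 and tw(G) ≤ 3. On the other hand G contains the 4-clique {0, 1, 2, 5}. A clique must lie in a single bag of any decomposition, so no decomposition can have width below 3. Therefore the treewidth is 3.

Treewidth 3.
One such decomposition:
Bags: B1 = {0, 1, 2, 5}  B2 = {1, 2, 4, 5}  B3 = {0, 2, 3, 5}
Tree: B1–B2, B1–B3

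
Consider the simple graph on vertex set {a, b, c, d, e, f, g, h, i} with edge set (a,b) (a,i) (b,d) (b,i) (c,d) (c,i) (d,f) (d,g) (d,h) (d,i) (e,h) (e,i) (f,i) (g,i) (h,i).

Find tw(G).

A width-2 tree decomposition is:
Bags: B1 = {b, d, i}  B2 = {d, f, i}  B3 = {d, h, i}  B4 = {e, h, i}  B5 = {c, d, i}  B6 = {a, b, i}  B7 = {d, g, i}
Tree: B1–B2, B1–B3, B3–B4, B2–B5, B1–B6, B5–B7
Every bag has size at most 3, so the width is 3 − 1 = 2 and tw(G) ≤ 2. On the other hand G contains the 3-clique {d, f, i}. A clique must lie in a single bag of any decomposition, so no decomposition can have width below 2. The upper and lower bounds meet at 2, so that is the treewidth.

2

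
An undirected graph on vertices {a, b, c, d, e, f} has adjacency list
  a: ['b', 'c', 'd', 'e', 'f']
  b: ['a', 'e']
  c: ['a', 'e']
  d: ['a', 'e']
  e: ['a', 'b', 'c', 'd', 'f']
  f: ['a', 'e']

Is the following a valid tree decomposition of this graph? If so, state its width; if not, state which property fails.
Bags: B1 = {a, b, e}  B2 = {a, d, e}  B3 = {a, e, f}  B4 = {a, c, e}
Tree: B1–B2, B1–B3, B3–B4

Checking the three conditions: (i) the bags cover all of {a, b, c, d, e, f}; (ii) for each edge, some bag contains both endpoints; (iii) the bags containing any fixed vertex form a subtree. All hold, so the decomposition is valid with width 3 − 1 = 2.

Yes; width 2.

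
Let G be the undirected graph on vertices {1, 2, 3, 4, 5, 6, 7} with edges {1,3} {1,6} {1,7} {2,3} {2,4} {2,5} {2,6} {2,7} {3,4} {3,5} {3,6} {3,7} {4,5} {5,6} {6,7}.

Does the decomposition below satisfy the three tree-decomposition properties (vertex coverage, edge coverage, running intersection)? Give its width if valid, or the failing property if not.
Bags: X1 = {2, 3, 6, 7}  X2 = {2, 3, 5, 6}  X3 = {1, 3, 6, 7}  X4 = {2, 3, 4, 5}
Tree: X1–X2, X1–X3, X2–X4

Every vertex of G appears in some bag (union = {1, 2, 3, 4, 5, 6, 7}); every edge is covered by a bag; and for each vertex v the set of bags containing v is connected in the bag tree. The decomposition is therefore valid. The largest bag has 4 vertices, so the width is 3.

Yes; width 3.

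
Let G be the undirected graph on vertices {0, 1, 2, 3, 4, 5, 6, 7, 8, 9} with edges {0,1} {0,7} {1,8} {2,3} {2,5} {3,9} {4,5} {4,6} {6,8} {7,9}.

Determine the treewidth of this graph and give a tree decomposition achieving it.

Treewidth 2.
One such decomposition:
Bags: B1 = {2, 3, 5}  B2 = {3, 5, 9}  B3 = {5, 7, 9}  B4 = {0, 5, 7}  B5 = {0, 1, 5}  B6 = {1, 5, 8}  B7 = {5, 6, 8}  B8 = {4, 5, 6}
Tree: B1–B2, B2–B3, B3–B4, B4–B5, B5–B6, B6–B7, B7–B8

Each bag holds 3 vertices, so the decomposition has width 2, which upper-bounds the treewidth. The edges 5–2–3–9–7–0–1–8–6–4–5 form a cycle, so G is not a tree and its treewidth is at least 2. Therefore the treewidth is 2.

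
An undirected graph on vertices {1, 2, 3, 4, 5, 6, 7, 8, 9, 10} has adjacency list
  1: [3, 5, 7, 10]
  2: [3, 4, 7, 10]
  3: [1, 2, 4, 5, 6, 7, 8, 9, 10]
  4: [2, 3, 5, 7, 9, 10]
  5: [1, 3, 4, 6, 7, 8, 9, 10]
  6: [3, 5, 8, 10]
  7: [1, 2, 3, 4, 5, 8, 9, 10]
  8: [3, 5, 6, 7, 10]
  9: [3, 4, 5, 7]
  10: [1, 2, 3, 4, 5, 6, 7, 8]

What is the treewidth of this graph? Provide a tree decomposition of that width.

Every bag has size at most 5, so the width is 5 − 1 = 4 and tw(G) ≤ 4. On the other hand G contains the 5-clique {2, 3, 4, 7, 10}. A clique must lie in a single bag of any decomposition, so no decomposition can have width below 4. Combining the bounds, tw(G) = 4.

Treewidth 4.
Bags: B1 = {3, 5, 7, 8, 10}  B2 = {3, 4, 5, 7, 10}  B3 = {3, 4, 5, 7, 9}  B4 = {3, 5, 6, 8, 10}  B5 = {1, 3, 5, 7, 10}  B6 = {2, 3, 4, 7, 10}
Tree: B1–B2, B2–B3, B1–B4, B2–B5, B2–B6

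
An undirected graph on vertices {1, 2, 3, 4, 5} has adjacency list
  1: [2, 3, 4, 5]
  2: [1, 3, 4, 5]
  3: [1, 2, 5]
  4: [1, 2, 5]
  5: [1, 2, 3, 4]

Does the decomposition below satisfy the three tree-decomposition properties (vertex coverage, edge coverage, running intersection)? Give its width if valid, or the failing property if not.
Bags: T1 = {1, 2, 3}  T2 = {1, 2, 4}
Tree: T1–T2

A tree decomposition must satisfy three properties: every vertex lies in some bag; for every edge, both endpoints lie together in some bag; and for every vertex, the bags containing it form a connected subtree. Here vertex 5 appears in no bag, so the decomposition is invalid.

No — vertex 5 appears in no bag.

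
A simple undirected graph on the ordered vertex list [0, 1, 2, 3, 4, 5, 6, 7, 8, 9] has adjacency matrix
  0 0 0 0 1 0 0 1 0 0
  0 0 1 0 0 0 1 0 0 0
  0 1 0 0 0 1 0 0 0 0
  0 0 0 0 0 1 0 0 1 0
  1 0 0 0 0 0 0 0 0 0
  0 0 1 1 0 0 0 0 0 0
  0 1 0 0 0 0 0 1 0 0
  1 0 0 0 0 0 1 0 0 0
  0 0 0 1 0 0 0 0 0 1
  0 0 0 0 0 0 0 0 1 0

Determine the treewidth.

A width-1 tree decomposition is:
Bags: B1 = {0, 4}  B2 = {0, 7}  B3 = {6, 7}  B4 = {1, 6}  B5 = {1, 2}  B6 = {2, 5}  B7 = {3, 5}  B8 = {3, 8}  B9 = {8, 9}
Tree: B1–B2, B2–B3, B3–B4, B4–B5, B5–B6, B6–B7, B7–B8, B8–B9
Every bag has size at most 2, so the width is 2 − 1 = 1 and tw(G) ≤ 1. Any graph with an edge has treewidth ≥ 1, and G has the edge 4–0. Therefore the treewidth is 1.

1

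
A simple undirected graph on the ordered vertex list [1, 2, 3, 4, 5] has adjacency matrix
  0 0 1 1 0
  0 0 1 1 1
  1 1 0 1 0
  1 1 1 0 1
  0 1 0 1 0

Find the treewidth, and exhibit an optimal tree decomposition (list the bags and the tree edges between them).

Treewidth 2.
One optimal decomposition is:
Bags: B1 = {1, 3, 4}  B2 = {2, 3, 4}  B3 = {2, 4, 5}
Tree: B1–B2, B2–B3

Every bag has size at most 3, so the width is 3 − 1 = 2 and tw(G) ≤ 2. On the other hand G contains the 3-clique {1, 3, 4}. A clique must lie in a single bag of any decomposition, so no decomposition can have width below 2. Hence tw(G) = 2 exactly.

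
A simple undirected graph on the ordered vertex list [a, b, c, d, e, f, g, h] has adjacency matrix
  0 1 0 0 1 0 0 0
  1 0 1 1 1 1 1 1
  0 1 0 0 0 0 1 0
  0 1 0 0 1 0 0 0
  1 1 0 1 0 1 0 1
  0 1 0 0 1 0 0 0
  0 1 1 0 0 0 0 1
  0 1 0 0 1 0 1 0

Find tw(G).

A width-2 tree decomposition is:
Bags: B1 = {a, b, e}  B2 = {b, e, h}  B3 = {b, d, e}  B4 = {b, e, f}  B5 = {b, g, h}  B6 = {b, c, g}
Tree: B1–B2, B2–B3, B3–B4, B2–B5, B5–B6
Each bag holds 3 vertices, so the decomposition has width 2, which upper-bounds the treewidth. On the other hand G contains the 3-clique {b, g, h}. A clique must lie in a single bag of any decomposition, so no decomposition can have width below 2. Hence tw(G) = 2 exactly.

2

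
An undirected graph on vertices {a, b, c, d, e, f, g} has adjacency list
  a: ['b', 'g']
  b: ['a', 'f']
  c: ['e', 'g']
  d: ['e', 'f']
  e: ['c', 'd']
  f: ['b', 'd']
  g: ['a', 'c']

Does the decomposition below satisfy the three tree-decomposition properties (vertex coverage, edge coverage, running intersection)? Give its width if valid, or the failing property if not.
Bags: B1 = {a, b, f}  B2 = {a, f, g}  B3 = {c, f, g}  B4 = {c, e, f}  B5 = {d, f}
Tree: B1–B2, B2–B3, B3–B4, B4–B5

A tree decomposition must satisfy three properties: every vertex lies in some bag; for every edge, both endpoints lie together in some bag; and for every vertex, the bags containing it form a connected subtree. Here edge (e,d) lies in no bag, so the decomposition is invalid.

No — edge (e,d) lies in no bag.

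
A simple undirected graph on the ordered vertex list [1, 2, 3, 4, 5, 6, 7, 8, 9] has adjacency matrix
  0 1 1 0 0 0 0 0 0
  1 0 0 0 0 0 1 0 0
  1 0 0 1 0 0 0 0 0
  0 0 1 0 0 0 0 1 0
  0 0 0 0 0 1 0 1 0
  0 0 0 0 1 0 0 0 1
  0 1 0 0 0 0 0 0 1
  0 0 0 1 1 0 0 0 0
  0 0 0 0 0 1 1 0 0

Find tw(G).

A width-2 tree decomposition is:
Bags: B1 = {3, 4, 8}  B2 = {3, 5, 8}  B3 = {3, 5, 6}  B4 = {3, 6, 9}  B5 = {3, 7, 9}  B6 = {2, 3, 7}  B7 = {1, 2, 3}
Tree: B1–B2, B2–B3, B3–B4, B4–B5, B5–B6, B6–B7
Every bag has size at most 3, so the width is 3 − 1 = 2 and tw(G) ≤ 2. For the lower bound, G contains the cycle 3–4–8–5–6–9–7–2–1–3, so G is not a forest; only forests have treewidth ≤ 1, hence tw(G) ≥ 2. Combining the bounds, tw(G) = 2.

2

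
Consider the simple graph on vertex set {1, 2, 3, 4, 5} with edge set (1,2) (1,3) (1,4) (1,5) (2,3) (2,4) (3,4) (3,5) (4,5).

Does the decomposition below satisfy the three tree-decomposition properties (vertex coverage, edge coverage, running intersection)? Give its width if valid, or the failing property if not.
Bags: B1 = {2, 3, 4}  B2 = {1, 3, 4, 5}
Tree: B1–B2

A tree decomposition must satisfy three properties: every vertex lies in some bag; for every edge, both endpoints lie together in some bag; and for every vertex, the bags containing it form a connected subtree. Here edge (1,2) lies in no bag, so the decomposition is invalid.

No — edge (1,2) lies in no bag.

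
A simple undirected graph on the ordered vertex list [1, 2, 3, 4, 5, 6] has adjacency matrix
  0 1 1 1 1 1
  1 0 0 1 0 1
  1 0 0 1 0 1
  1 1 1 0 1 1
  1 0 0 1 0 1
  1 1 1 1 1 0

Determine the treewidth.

3

A width-3 tree decomposition is:
Bags: B1 = {1, 3, 4, 6}  B2 = {1, 4, 5, 6}  B3 = {1, 2, 4, 6}
Tree: B1–B2, B2–B3
Each bag holds 4 vertices, so the decomposition has width 3, which upper-bounds the treewidth. Conversely, {1, 2, 4, 6} is a clique of size 4, and the vertices of any clique must share a bag in every tree decomposition; so some bag has ≥ 4 vertices and tw(G) ≥ 3. The upper and lower bounds meet at 3, so that is the treewidth.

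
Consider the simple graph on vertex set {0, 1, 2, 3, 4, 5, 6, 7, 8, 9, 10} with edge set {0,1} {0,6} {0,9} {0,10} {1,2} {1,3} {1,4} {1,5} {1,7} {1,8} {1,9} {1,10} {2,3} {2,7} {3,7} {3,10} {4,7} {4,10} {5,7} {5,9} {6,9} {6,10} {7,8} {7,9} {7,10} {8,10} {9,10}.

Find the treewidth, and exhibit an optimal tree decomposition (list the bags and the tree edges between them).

Every bag has size at most 4, so the width is 4 − 1 = 3 and tw(G) ≤ 3. Conversely, {0, 1, 9, 10} is a clique of size 4, and the vertices of any clique must share a bag in every tree decomposition; so some bag has ≥ 4 vertices and tw(G) ≥ 3. Combining the bounds, tw(G) = 3.

Treewidth 3.
One such decomposition:
Bags: B1 = {1, 7, 9, 10}  B2 = {0, 1, 9, 10}  B3 = {1, 5, 7, 9}  B4 = {1, 3, 7, 10}  B5 = {1, 4, 7, 10}  B6 = {1, 7, 8, 10}  B7 = {1, 2, 3, 7}  B8 = {0, 6, 9, 10}
Tree: B1–B2, B1–B3, B1–B4, B1–B5, B5–B6, B4–B7, B2–B8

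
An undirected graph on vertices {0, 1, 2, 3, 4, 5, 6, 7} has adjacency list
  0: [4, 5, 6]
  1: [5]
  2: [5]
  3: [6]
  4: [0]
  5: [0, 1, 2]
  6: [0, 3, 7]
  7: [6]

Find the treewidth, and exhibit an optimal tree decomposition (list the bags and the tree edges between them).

Treewidth 1.
One such decomposition:
Bags: B1 = {0, 6}  B2 = {0, 5}  B3 = {2, 5}  B4 = {6, 7}  B5 = {3, 6}  B6 = {1, 5}  B7 = {0, 4}
Tree: B1–B2, B2–B3, B1–B4, B4–B5, B2–B6, B1–B7

The largest bag has 2 vertices, giving width 1; this decomposition certifies tw(G) ≤ 1. G has an edge, so its treewidth is at least 1. Therefore the treewidth is 1.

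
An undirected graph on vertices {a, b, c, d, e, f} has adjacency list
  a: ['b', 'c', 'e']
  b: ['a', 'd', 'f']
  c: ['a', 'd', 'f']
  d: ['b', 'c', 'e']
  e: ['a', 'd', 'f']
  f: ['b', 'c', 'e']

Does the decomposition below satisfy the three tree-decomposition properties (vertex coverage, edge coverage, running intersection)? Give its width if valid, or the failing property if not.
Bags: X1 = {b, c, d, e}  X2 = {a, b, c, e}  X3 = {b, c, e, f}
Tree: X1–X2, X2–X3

Checking the three conditions: (i) the bags cover all of {a, b, c, d, e, f}; (ii) for each edge, some bag contains both endpoints; (iii) the bags containing any fixed vertex form a subtree. All hold, so the decomposition is valid with width 4 − 1 = 3.

Yes; width 3.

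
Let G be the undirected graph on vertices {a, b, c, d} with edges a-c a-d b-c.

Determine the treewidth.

1

A width-1 tree decomposition is:
Bags: B1 = {a, c}  B2 = {a, d}  B3 = {b, c}
Tree: B1–B2, B1–B3
The largest bag has 2 vertices, giving width 1; this decomposition certifies tw(G) ≤ 1. Since G has at least one edge (e.g. a–c), it is not an edgeless graph, so tw(G) ≥ 1. The upper and lower bounds meet at 1, so that is the treewidth.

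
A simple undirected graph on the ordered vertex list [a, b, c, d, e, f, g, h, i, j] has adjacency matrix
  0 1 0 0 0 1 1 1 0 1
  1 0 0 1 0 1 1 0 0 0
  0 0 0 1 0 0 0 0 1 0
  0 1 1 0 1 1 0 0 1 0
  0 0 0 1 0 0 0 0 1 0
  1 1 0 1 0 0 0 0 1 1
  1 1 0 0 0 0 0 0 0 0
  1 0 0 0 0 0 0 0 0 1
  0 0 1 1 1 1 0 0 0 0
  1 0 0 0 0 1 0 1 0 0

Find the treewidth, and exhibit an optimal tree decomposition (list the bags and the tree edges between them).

Treewidth 2.
One optimal decomposition is:
Bags: B1 = {a, b, f}  B2 = {b, d, f}  B3 = {a, f, j}  B4 = {a, h, j}  B5 = {a, b, g}  B6 = {d, f, i}  B7 = {c, d, i}  B8 = {d, e, i}
Tree: B1–B2, B1–B3, B3–B4, B1–B5, B2–B6, B6–B7, B6–B8

The largest bag has 3 vertices, giving width 2; this decomposition certifies tw(G) ≤ 2. On the other hand G contains the 3-clique {b, d, f}. A clique must lie in a single bag of any decomposition, so no decomposition can have width below 2. The upper and lower bounds meet at 2, so that is the treewidth.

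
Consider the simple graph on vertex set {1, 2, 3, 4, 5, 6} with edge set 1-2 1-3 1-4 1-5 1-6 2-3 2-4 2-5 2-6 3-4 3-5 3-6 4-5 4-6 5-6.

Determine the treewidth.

5

A width-5 tree decomposition is:
Bags: B1 = {1, 2, 3, 4, 5, 6}
Tree: (single bag)
With just one bag of size 6, the width is 6 − 1 = 5, so tw(G) ≤ 5. Conversely, {1, 2, 3, 4, 5, 6} is a clique of size 6, and the vertices of any clique must share a bag in every tree decomposition; so some bag has ≥ 6 vertices and tw(G) ≥ 5. Therefore the treewidth is 5.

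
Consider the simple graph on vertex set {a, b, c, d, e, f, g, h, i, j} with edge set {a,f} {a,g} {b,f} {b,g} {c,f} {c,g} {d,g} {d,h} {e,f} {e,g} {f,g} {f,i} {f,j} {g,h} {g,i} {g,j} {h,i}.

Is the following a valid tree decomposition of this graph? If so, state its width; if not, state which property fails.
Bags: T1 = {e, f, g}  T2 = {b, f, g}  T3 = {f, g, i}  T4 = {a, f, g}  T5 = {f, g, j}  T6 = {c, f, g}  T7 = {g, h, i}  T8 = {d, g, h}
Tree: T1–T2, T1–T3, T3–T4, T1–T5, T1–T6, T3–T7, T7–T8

Yes; width 2.

Every vertex of G appears in some bag (union = {a, b, c, d, e, f, g, h, i, j}); every edge is covered by a bag; and for each vertex v the set of bags containing v is connected in the bag tree. The decomposition is therefore valid. The largest bag has 3 vertices, so the width is 2.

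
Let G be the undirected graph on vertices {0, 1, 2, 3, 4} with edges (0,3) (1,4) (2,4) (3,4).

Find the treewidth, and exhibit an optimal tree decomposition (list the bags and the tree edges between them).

Every bag has size at most 2, so the width is 2 − 1 = 1 and tw(G) ≤ 1. G has an edge, so its treewidth is at least 1. The upper and lower bounds meet at 1, so that is the treewidth.

Treewidth 1.
One such decomposition:
Bags: B1 = {0, 3}  B2 = {3, 4}  B3 = {2, 4}  B4 = {1, 4}
Tree: B1–B2, B2–B3, B2–B4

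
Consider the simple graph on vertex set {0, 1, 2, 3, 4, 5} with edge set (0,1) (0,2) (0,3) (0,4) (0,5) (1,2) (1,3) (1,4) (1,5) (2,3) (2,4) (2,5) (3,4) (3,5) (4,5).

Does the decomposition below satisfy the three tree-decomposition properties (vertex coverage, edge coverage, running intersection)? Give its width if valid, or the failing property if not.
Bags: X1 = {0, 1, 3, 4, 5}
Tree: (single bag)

No — vertex 2 appears in no bag.

A tree decomposition must satisfy three properties: every vertex lies in some bag; for every edge, both endpoints lie together in some bag; and for every vertex, the bags containing it form a connected subtree. Here vertex 2 appears in no bag, so the decomposition is invalid.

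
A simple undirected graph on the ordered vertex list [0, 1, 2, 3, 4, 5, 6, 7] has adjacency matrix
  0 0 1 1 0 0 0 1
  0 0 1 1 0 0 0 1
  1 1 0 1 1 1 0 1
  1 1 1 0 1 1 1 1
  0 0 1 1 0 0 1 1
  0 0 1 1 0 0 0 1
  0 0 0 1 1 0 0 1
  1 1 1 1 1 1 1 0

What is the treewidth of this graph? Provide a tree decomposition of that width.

Treewidth 3.
One such decomposition:
Bags: B1 = {2, 3, 5, 7}  B2 = {2, 3, 4, 7}  B3 = {1, 2, 3, 7}  B4 = {0, 2, 3, 7}  B5 = {3, 4, 6, 7}
Tree: B1–B2, B2–B3, B3–B4, B2–B5

The largest bag has 4 vertices, giving width 3; this decomposition certifies tw(G) ≤ 3. Conversely, {0, 2, 3, 7} is a clique of size 4, and the vertices of any clique must share a bag in every tree decomposition; so some bag has ≥ 4 vertices and tw(G) ≥ 3. The upper and lower bounds meet at 3, so that is the treewidth.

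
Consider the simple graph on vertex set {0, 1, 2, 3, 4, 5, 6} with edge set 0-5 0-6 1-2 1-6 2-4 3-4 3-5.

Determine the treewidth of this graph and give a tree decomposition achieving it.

The largest bag has 3 vertices, giving width 2; this decomposition certifies tw(G) ≤ 2. For the lower bound, G contains the cycle 6–0–5–3–4–2–1–6, so G is not a forest; only forests have treewidth ≤ 1, hence tw(G) ≥ 2. Therefore the treewidth is 2.

Treewidth 2.
One such decomposition:
Bags: B1 = {0, 5, 6}  B2 = {3, 5, 6}  B3 = {3, 4, 6}  B4 = {2, 4, 6}  B5 = {1, 2, 6}
Tree: B1–B2, B2–B3, B3–B4, B4–B5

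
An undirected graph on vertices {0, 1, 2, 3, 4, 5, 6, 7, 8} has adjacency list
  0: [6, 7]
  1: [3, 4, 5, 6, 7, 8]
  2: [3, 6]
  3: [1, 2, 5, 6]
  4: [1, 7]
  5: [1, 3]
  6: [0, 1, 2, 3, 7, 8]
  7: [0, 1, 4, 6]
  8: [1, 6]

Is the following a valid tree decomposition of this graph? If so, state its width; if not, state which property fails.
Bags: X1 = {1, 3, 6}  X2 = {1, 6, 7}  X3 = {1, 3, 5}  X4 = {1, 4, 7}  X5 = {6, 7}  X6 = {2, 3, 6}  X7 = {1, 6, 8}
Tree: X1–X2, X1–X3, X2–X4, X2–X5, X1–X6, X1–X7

No — vertex 0 appears in no bag.

A tree decomposition must satisfy three properties: every vertex lies in some bag; for every edge, both endpoints lie together in some bag; and for every vertex, the bags containing it form a connected subtree. Here vertex 0 appears in no bag, so the decomposition is invalid.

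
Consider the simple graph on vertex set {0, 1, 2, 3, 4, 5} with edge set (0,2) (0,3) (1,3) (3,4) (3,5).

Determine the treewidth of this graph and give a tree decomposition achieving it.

Treewidth 1.
One optimal decomposition is:
Bags: B1 = {0, 3}  B2 = {3, 5}  B3 = {1, 3}  B4 = {3, 4}  B5 = {0, 2}
Tree: B1–B2, B2–B3, B3–B4, B1–B5

Each bag holds 2 vertices, so the decomposition has width 1, which upper-bounds the treewidth. G has an edge, so its treewidth is at least 1. Hence tw(G) = 1 exactly.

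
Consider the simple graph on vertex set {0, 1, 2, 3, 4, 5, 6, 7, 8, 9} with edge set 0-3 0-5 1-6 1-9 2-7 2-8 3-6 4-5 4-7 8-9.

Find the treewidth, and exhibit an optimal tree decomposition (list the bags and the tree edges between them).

Every bag has size at most 3, so the width is 3 − 1 = 2 and tw(G) ≤ 2. The edges 7–2–8–9–1–6–3–0–5–4–7 form a cycle, so G is not a tree and its treewidth is at least 2. Hence tw(G) = 2 exactly.

Treewidth 2.
One such decomposition:
Bags: B1 = {2, 7, 8}  B2 = {7, 8, 9}  B3 = {1, 7, 9}  B4 = {1, 6, 7}  B5 = {3, 6, 7}  B6 = {0, 3, 7}  B7 = {0, 5, 7}  B8 = {4, 5, 7}
Tree: B1–B2, B2–B3, B3–B4, B4–B5, B5–B6, B6–B7, B7–B8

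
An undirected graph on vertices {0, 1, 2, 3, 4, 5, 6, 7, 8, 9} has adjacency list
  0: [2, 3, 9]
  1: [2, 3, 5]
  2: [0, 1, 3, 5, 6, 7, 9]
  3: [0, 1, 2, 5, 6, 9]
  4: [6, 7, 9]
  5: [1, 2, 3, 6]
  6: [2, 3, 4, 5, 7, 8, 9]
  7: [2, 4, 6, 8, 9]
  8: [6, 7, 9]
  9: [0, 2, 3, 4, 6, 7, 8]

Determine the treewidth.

A width-3 tree decomposition is:
Bags: B1 = {2, 3, 6, 9}  B2 = {2, 3, 5, 6}  B3 = {2, 6, 7, 9}  B4 = {6, 7, 8, 9}  B5 = {1, 2, 3, 5}  B6 = {4, 6, 7, 9}  B7 = {0, 2, 3, 9}
Tree: B1–B2, B1–B3, B3–B4, B2–B5, B4–B6, B1–B7
Each bag holds 4 vertices, so the decomposition has width 3, which upper-bounds the treewidth. For the lower bound, the 4 vertices {6, 7, 8, 9} are pairwise adjacent, and any tree decomposition puts a clique entirely inside one bag — forcing width ≥ 3. Hence tw(G) = 3 exactly.

3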